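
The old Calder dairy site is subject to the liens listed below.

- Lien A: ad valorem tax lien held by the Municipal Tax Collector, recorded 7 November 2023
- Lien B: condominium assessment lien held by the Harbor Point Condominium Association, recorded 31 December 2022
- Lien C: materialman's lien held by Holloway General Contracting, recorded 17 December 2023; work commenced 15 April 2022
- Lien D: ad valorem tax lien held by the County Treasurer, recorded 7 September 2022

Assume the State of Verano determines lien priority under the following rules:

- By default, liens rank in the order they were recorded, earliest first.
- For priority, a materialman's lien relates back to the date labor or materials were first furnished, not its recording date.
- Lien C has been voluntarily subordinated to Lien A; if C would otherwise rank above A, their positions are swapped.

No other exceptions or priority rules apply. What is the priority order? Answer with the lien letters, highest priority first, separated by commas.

A, D, B, C

Adjusting effective dates: C's effective date is 15 April 2022, when work began.
By effective date, earliest first: C (15 April 2022), D (7 September 2022), B (31 December 2022), A (7 November 2023).
Because C would otherwise rank above A, the subordination swaps them.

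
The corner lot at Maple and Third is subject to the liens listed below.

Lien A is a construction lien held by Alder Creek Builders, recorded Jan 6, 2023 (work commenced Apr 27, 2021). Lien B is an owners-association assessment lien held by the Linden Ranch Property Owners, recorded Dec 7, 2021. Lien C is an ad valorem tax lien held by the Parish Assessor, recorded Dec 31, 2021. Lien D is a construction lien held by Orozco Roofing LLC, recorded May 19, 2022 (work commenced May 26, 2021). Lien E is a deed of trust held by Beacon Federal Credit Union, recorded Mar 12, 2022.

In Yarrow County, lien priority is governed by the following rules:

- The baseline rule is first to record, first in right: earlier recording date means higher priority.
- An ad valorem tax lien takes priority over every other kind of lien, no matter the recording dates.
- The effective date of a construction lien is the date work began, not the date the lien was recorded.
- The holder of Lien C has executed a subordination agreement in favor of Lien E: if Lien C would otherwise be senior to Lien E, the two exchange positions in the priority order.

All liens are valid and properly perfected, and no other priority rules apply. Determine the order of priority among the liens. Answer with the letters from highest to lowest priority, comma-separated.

E, A, D, B, C

First, effective dates: A relates back to Apr 27, 2021 (work commenced); D relates back to May 26, 2021 (work commenced).
C is an ad valorem tax lien and takes priority over every other lien.
Among the remaining liens, by effective date: A (Apr 27, 2021), D (May 26, 2021), B (Dec 7, 2021), E (Mar 12, 2022).
C would otherwise be senior to E, so under the subordination agreement C and E exchange positions.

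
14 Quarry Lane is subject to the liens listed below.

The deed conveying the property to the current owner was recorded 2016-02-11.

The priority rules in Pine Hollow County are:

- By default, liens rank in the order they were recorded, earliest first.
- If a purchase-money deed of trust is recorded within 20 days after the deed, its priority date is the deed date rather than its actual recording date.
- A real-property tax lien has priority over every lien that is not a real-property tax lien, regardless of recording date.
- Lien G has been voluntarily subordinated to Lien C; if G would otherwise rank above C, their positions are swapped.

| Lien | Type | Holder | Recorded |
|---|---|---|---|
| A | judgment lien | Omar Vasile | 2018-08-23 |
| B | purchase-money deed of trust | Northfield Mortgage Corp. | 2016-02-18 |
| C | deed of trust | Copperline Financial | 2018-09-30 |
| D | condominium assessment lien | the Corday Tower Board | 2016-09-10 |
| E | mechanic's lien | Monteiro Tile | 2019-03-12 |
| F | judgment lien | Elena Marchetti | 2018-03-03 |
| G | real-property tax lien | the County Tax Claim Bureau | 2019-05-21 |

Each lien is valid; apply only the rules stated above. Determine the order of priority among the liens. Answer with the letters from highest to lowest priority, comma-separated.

C, B, D, F, A, G, E

Effective dates: B relates back to the deed date 2016-02-11.
As a real-property tax lien, G is senior to every other lien.
Remaining liens by effective date: B (2016-02-11), D (2016-09-10), F (2018-03-03), A (2018-08-23), C (2018-09-30), E (2019-03-12).
The subordination applies — G was senior to C — so G and C swap.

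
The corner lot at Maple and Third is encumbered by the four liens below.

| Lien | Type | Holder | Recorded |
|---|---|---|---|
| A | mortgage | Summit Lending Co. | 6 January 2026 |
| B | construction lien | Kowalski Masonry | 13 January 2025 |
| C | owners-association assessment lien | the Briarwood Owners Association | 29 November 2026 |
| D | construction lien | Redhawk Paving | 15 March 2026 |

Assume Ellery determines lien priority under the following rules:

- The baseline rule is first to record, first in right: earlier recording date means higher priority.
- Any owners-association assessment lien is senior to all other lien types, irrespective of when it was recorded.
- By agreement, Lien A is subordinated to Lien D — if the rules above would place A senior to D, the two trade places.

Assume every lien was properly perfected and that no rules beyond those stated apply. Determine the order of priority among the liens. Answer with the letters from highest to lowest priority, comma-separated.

C, B, D, A

C is an owners-association assessment lien, so it outranks all other liens regardless of date.
Remaining liens by effective date: B (13 January 2025), A (6 January 2026), D (15 March 2026).
The subordination applies — A was senior to D — so A and D swap.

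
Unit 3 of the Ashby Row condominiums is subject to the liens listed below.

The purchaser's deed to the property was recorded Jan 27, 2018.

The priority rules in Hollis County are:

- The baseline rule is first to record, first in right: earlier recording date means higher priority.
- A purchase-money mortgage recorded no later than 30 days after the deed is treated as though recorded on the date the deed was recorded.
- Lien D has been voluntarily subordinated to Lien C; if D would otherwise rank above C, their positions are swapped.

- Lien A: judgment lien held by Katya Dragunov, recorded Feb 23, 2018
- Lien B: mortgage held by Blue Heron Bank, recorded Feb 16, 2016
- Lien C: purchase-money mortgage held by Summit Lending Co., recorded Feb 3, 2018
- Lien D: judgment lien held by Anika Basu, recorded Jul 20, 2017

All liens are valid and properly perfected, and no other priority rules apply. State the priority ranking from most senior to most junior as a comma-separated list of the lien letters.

Effective dates: C relates back to the deed date Jan 27, 2018.
By effective date, earliest first: B (Feb 16, 2016), D (Jul 20, 2017), C (Jan 27, 2018), A (Feb 23, 2018).
The subordination applies — D was senior to C — so D and C swap.

B, C, D, A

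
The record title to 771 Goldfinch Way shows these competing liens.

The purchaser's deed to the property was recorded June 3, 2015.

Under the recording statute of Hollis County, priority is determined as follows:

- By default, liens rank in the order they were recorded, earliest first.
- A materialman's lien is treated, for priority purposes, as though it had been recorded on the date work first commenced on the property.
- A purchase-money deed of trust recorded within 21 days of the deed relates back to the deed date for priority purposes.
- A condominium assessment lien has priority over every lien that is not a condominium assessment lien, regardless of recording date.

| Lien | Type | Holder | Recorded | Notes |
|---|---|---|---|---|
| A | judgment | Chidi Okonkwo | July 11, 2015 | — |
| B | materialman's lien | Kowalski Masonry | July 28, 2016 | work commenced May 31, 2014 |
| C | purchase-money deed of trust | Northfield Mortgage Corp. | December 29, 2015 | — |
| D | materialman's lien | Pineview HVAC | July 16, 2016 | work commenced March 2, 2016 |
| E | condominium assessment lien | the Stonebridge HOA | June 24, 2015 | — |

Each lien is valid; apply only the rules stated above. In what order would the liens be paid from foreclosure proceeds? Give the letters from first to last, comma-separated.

E, B, A, C, D

Effective dates: B relates back to May 31, 2014 (work commenced); C was recorded 209 days after the deed — beyond 21 days — so no relation-back applies; D's effective date is March 2, 2016, when work began.
E, as a condominium assessment lien, has superpriority and ranks first.
Ordering the rest by effective date: B (May 31, 2014), A (July 11, 2015), C (December 29, 2015), D (March 2, 2016).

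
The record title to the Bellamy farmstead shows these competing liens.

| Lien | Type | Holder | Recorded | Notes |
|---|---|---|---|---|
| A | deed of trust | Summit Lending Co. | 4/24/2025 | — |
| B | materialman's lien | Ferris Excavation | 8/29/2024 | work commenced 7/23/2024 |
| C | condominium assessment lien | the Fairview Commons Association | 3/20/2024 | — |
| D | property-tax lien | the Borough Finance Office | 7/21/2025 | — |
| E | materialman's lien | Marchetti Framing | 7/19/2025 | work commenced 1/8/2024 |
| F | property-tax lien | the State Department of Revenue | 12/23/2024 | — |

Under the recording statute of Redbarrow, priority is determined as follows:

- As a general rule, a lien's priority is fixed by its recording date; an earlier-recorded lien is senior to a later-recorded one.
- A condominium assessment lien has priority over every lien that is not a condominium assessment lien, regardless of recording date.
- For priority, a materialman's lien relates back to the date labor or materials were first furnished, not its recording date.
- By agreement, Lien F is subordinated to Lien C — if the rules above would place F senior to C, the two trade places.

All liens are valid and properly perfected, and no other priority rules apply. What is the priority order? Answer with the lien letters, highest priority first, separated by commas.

Adjusting effective dates: B's effective date is 7/23/2024, when work began; E's effective date is 1/8/2024, when work began.
C is a condominium assessment lien, so it outranks all other liens regardless of date.
The other liens, earliest effective date first: E (1/8/2024), B (7/23/2024), F (12/23/2024), A (4/24/2025), D (7/21/2025).
F is already junior to C, so the subordination agreement changes nothing.

C, E, B, F, A, D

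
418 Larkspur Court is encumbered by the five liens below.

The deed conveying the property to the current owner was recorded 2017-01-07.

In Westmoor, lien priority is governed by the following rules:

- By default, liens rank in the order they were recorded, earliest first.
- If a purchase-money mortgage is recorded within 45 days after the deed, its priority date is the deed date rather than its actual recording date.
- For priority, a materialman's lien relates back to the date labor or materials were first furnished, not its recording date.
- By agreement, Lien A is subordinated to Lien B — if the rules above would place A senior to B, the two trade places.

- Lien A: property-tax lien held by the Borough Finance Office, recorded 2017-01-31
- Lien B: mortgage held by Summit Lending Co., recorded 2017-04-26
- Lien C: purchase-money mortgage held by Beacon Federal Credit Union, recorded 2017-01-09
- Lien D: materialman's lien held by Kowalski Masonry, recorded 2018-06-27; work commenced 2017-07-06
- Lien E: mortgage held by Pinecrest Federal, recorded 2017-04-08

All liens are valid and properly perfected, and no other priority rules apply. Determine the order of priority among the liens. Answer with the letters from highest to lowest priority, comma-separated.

C, B, E, A, D

Adjusting effective dates: C was recorded within the 45-day window, so its effective date is the deed date 2017-01-07; D is treated as recorded 2017-07-06, the work-commencement date.
Sorted by effective date: C (2017-01-07), A (2017-01-31), E (2017-04-08), B (2017-04-26), D (2017-07-06).
Because A would otherwise rank above B, the subordination swaps them.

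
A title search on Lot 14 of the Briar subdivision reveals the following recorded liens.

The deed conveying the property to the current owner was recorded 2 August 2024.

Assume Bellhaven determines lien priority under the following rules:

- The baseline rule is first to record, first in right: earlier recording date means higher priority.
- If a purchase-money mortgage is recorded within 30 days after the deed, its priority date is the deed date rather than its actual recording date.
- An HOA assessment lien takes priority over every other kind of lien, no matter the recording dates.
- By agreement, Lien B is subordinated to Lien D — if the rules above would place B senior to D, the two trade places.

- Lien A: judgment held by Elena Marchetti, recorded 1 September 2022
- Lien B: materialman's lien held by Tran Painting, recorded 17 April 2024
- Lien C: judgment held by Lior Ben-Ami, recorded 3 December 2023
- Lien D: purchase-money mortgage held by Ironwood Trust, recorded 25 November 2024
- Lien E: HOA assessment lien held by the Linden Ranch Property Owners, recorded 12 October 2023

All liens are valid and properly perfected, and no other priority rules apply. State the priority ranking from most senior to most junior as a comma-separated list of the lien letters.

E, A, C, D, B

Effective dates: D was recorded 115 days after the deed — beyond 30 days — so no relation-back applies.
E, as an HOA assessment lien, has superpriority and ranks first.
Remaining liens by effective date: A (1 September 2022), C (3 December 2023), B (17 April 2024), D (25 November 2024).
B is senior to D before the subordination, so the two trade places.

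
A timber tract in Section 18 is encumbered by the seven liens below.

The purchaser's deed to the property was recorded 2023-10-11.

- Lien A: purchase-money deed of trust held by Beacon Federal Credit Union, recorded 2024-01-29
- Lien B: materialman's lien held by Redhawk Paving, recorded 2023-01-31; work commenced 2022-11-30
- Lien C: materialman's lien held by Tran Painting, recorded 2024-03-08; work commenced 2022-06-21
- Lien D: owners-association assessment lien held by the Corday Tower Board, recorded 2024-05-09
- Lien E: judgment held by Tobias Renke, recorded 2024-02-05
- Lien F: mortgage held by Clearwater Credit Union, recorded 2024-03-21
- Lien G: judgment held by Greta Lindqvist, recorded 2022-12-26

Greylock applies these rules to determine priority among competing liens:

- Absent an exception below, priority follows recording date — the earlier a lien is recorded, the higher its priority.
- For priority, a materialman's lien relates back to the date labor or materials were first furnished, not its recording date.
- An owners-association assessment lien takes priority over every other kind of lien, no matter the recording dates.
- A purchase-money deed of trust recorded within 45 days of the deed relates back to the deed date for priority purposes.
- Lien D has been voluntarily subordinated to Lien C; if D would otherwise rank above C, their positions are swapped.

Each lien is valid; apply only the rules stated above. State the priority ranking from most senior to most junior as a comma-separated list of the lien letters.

C, D, B, G, A, E, F

First, effective dates: A was recorded 110 days after the deed, outside the 45-day window, so it keeps its recording date; B relates back to 2022-11-30 (work commenced); C relates back to 2022-06-21 (work commenced).
As an owners-association assessment lien, D is senior to every other lien.
The other liens, earliest effective date first: C (2022-06-21), B (2022-11-30), G (2022-12-26), A (2024-01-29), E (2024-02-05), F (2024-03-21).
The subordination applies — D was senior to C — so D and C swap.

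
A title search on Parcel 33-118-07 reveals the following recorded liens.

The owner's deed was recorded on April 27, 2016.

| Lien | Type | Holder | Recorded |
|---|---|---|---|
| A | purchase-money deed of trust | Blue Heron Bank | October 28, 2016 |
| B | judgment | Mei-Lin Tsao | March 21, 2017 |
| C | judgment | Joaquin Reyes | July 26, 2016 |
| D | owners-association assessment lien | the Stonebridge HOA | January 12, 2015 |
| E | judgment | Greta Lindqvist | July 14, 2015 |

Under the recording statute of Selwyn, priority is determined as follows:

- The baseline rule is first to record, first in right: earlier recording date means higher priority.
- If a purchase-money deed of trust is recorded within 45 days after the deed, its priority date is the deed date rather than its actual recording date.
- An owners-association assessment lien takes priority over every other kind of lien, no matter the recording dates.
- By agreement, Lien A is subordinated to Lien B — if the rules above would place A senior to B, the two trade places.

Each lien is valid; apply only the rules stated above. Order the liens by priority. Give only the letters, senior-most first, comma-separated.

Adjusting effective dates: A missed the 45-day window (184 days after the deed), so its recording date stands.
As an owners-association assessment lien, D is senior to every other lien.
Remaining liens by effective date: E (July 14, 2015), C (July 26, 2016), A (October 28, 2016), B (March 21, 2017).
The subordination applies — A was senior to B — so A and B swap.

D, E, C, B, A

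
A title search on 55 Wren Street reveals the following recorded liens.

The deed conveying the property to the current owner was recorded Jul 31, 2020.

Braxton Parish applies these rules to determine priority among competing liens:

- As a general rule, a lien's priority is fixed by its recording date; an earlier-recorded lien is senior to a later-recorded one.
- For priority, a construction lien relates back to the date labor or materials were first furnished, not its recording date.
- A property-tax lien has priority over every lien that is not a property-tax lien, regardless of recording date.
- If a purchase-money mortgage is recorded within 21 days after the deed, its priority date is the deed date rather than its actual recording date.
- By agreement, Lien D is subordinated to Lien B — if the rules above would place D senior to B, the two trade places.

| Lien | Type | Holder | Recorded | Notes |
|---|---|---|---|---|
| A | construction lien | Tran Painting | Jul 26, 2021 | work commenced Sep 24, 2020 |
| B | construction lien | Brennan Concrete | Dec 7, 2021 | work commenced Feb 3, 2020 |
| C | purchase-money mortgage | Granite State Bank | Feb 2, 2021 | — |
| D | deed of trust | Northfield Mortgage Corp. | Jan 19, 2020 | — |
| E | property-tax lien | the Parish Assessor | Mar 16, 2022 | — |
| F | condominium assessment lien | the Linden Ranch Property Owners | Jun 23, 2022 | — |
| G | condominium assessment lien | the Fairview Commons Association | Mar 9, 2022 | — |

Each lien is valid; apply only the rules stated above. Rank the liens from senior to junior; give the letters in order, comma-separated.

Effective dates: A relates back to Sep 24, 2020 (work commenced); B relates back to Feb 3, 2020 (work commenced); C was recorded 186 days after the deed, outside the 21-day window, so it keeps its recording date.
E is a property-tax lien, so it outranks all other liens regardless of date.
The other liens, earliest effective date first: D (Jan 19, 2020), B (Feb 3, 2020), A (Sep 24, 2020), C (Feb 2, 2021), G (Mar 9, 2022), F (Jun 23, 2022).
Because D would otherwise rank above B, the subordination swaps them.

E, B, D, A, C, G, F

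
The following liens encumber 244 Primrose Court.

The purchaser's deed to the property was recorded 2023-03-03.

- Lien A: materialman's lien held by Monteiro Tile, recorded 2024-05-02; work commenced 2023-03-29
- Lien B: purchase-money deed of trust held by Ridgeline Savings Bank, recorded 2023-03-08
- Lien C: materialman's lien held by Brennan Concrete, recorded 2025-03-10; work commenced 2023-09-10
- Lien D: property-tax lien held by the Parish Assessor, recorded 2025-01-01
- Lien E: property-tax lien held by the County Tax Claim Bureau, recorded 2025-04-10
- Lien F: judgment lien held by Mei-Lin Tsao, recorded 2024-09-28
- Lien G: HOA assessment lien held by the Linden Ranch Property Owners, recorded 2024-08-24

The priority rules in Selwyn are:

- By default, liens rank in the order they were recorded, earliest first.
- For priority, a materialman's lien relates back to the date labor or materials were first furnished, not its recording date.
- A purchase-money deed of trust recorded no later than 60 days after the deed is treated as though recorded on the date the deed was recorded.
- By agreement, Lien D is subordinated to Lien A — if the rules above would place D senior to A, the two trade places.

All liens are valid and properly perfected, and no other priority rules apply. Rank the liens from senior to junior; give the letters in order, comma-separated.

Adjusting effective dates: A's effective date is 2023-03-29, when work began; B's effective date is the deed date, 2023-03-03; C relates back to 2023-09-10 (work commenced).
Ordering by effective date: B (2023-03-03), A (2023-03-29), C (2023-09-10), G (2024-08-24), F (2024-09-28), D (2025-01-01), E (2025-04-10).
D is already junior to A, so the subordination agreement changes nothing.

B, A, C, G, F, D, E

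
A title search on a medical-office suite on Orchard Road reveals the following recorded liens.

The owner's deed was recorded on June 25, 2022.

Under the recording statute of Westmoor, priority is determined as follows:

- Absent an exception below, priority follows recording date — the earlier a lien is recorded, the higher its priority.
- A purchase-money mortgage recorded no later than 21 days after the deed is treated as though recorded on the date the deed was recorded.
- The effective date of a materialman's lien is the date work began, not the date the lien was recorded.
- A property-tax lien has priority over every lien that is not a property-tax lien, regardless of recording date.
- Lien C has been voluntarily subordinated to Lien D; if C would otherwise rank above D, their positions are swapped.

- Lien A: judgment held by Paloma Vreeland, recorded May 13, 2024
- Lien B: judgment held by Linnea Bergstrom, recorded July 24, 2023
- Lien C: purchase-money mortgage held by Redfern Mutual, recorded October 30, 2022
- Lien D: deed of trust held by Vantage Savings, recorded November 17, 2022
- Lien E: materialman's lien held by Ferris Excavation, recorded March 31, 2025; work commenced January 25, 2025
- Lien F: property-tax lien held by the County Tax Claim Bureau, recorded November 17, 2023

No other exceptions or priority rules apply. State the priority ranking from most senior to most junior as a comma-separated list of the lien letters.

Effective dates: C was recorded 127 days after the deed, outside the 21-day window, so it keeps its recording date; E relates back to January 25, 2025 (work commenced).
F, as a property-tax lien, has superpriority and ranks first.
Ordering the rest by effective date: C (October 30, 2022), D (November 17, 2022), B (July 24, 2023), A (May 13, 2024), E (January 25, 2025).
The subordination applies — C was senior to D — so C and D swap.

F, D, C, B, A, E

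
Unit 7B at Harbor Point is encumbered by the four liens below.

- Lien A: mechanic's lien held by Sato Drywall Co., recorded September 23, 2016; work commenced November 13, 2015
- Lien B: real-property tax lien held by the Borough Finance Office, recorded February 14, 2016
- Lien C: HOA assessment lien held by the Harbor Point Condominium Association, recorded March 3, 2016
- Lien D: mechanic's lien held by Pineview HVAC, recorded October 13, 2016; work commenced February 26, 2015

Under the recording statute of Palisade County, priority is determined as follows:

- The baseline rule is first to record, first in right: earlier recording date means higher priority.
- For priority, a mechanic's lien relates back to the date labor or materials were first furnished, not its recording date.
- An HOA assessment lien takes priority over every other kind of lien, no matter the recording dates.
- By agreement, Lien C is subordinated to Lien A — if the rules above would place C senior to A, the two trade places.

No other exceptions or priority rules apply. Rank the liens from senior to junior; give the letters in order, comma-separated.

First, effective dates: A relates back to November 13, 2015 (work commenced); D is treated as recorded February 26, 2015, the work-commencement date.
C is an HOA assessment lien and takes priority over every other lien.
Among the remaining liens, by effective date: D (February 26, 2015), A (November 13, 2015), B (February 14, 2016).
C would otherwise be senior to A, so under the subordination agreement C and A exchange positions.

A, D, C, B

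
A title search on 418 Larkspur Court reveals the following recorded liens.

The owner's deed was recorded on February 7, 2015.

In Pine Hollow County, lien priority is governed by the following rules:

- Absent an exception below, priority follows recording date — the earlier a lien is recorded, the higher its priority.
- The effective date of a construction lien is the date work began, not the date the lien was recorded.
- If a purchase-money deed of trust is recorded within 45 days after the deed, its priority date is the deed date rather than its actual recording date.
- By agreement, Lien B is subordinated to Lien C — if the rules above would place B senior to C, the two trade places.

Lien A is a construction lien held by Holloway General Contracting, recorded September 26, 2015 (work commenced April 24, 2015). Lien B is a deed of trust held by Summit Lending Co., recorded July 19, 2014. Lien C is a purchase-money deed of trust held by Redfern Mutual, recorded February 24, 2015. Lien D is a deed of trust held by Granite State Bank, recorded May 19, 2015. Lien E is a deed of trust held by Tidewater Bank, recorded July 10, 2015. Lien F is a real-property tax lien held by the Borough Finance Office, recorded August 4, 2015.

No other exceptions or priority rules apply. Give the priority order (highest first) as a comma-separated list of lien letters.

C, B, A, D, E, F

Adjusting effective dates: A's effective date is April 24, 2015, when work began; C's effective date is the deed date, February 7, 2015.
Ordering by effective date: B (July 19, 2014), C (February 7, 2015), A (April 24, 2015), D (May 19, 2015), E (July 10, 2015), F (August 4, 2015).
B would otherwise be senior to C, so under the subordination agreement B and C exchange positions.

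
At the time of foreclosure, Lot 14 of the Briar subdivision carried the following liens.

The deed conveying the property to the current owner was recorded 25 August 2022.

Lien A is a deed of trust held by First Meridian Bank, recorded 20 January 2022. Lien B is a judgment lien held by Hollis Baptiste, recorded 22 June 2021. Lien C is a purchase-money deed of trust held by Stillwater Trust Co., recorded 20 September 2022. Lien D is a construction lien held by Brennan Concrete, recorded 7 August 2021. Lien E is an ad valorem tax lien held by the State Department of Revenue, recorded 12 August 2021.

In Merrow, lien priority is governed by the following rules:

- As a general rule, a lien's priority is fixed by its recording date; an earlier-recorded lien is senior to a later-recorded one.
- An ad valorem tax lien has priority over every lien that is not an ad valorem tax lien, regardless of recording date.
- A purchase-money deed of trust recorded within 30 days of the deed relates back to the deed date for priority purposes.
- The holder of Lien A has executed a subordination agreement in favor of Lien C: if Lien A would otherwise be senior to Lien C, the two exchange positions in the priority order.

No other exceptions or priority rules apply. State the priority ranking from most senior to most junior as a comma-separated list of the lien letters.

E, B, D, C, A

First, effective dates: C relates back to the deed date 25 August 2022.
E, as an ad valorem tax lien, has superpriority and ranks first.
Ordering the rest by effective date: B (22 June 2021), D (7 August 2021), A (20 January 2022), C (25 August 2022).
Because A would otherwise rank above C, the subordination swaps them.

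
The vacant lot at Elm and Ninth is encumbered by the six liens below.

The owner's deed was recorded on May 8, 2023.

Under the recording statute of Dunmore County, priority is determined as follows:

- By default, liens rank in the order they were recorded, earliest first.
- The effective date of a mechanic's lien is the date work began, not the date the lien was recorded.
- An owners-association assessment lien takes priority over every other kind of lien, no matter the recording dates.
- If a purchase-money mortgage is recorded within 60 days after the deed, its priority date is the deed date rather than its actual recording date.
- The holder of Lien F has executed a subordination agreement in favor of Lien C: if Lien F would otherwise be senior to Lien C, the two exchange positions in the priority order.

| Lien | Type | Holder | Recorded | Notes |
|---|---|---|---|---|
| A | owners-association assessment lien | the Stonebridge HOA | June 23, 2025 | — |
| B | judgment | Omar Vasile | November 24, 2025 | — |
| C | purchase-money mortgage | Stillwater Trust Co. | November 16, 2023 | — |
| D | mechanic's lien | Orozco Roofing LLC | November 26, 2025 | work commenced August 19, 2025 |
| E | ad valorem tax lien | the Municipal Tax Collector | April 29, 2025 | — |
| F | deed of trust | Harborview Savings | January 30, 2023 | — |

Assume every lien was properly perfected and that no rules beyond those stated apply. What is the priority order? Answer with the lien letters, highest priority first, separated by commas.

A, C, F, E, D, B

First, effective dates: C was recorded 192 days after the deed — beyond 60 days — so no relation-back applies; D relates back to August 19, 2025 (work commenced).
A is an owners-association assessment lien and takes priority over every other lien.
Ordering the rest by effective date: F (January 30, 2023), C (November 16, 2023), E (April 29, 2025), D (August 19, 2025), B (November 24, 2025).
F is senior to C before the subordination, so the two trade places.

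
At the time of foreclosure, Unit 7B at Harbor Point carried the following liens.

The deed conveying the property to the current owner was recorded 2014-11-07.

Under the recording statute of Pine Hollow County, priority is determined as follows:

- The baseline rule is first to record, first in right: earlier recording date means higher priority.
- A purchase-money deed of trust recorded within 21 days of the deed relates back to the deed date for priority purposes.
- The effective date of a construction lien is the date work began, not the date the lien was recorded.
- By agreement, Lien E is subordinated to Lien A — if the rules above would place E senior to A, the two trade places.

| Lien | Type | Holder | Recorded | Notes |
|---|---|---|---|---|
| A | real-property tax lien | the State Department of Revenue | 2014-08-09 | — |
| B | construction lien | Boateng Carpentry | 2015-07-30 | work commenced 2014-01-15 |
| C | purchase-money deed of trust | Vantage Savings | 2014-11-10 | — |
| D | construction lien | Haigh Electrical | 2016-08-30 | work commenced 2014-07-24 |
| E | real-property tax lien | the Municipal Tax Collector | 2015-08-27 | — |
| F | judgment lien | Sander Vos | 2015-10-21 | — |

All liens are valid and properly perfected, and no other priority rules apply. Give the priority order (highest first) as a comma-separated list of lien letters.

Adjusting effective dates: B's effective date is 2014-01-15, when work began; C relates back to the deed date 2014-11-07; D relates back to 2014-07-24 (work commenced).
Sorted by effective date: B (2014-01-15), D (2014-07-24), A (2014-08-09), C (2014-11-07), E (2015-08-27), F (2015-10-21).
E already ranks below A; the subordination has no effect.

B, D, A, C, E, F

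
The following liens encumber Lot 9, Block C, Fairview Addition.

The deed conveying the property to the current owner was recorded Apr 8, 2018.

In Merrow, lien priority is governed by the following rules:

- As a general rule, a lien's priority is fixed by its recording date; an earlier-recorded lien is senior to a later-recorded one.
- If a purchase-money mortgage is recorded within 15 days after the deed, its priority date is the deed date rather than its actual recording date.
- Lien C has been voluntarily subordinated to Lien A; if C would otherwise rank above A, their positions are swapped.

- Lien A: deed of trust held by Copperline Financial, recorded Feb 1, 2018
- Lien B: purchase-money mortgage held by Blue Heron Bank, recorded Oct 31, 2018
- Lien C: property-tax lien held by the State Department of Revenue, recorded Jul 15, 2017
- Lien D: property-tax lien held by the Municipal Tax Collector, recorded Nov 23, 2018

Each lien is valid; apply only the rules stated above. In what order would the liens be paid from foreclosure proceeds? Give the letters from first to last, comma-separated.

A, C, B, D

Adjusting effective dates: B was recorded 206 days after the deed, outside the 15-day window, so it keeps its recording date.
By effective date: C (Jul 15, 2017), A (Feb 1, 2018), B (Oct 31, 2018), D (Nov 23, 2018).
Because C would otherwise rank above A, the subordination swaps them.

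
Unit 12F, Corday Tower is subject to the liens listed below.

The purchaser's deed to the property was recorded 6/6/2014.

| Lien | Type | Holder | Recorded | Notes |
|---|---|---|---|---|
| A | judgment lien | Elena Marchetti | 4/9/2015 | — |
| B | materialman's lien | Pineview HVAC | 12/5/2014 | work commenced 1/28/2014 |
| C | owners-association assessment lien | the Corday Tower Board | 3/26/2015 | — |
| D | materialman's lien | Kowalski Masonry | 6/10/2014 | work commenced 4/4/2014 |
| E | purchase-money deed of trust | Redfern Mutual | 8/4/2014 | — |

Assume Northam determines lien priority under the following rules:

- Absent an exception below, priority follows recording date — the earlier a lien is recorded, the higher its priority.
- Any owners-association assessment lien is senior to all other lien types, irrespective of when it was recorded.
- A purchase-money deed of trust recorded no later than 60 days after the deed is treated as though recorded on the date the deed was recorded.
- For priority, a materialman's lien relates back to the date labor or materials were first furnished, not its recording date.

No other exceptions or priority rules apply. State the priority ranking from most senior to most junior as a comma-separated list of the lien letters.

C, B, D, E, A

Effective dates: B's effective date is 1/28/2014, when work began; D's effective date is 4/4/2014, when work began; E was recorded within the 60-day window, so its effective date is the deed date 6/6/2014.
C is an owners-association assessment lien and takes priority over every other lien.
The other liens, earliest effective date first: B (1/28/2014), D (4/4/2014), E (6/6/2014), A (4/9/2015).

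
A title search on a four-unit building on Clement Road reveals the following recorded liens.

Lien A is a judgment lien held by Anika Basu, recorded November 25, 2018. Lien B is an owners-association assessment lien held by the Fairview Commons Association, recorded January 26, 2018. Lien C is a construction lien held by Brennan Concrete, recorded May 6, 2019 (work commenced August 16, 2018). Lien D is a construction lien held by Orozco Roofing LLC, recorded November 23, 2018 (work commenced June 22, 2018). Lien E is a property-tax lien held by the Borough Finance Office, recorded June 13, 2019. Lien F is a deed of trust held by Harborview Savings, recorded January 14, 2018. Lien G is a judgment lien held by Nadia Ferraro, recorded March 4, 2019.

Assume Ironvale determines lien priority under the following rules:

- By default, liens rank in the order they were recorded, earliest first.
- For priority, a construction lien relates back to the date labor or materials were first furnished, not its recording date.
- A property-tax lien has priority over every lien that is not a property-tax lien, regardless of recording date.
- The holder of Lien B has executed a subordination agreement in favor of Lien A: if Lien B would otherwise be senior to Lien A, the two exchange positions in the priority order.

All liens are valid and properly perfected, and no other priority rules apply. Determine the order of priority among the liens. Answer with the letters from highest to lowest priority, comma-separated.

E, F, A, D, C, B, G

First, effective dates: C is treated as recorded August 16, 2018, the work-commencement date; D is treated as recorded June 22, 2018, the work-commencement date.
As a property-tax lien, E is senior to every other lien.
Among the remaining liens, by effective date: F (January 14, 2018), B (January 26, 2018), D (June 22, 2018), C (August 16, 2018), A (November 25, 2018), G (March 4, 2019).
B is senior to A before the subordination, so the two trade places.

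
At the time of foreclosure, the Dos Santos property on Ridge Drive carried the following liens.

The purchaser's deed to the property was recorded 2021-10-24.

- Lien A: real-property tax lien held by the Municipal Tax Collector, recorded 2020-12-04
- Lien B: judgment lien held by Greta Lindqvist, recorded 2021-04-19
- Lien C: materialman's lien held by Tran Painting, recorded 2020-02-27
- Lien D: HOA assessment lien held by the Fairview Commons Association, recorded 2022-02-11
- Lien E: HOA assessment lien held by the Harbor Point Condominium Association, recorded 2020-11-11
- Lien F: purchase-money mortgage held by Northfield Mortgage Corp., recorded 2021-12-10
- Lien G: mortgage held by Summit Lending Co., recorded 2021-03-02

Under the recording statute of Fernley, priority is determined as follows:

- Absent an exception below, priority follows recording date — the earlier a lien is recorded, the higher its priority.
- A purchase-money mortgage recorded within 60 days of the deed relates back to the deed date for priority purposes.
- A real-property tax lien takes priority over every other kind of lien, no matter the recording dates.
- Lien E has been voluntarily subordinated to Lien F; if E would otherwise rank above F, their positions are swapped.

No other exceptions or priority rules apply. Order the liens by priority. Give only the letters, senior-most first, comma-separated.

A, C, F, G, B, E, D

First, effective dates: F was recorded within the 60-day window, so its effective date is the deed date 2021-10-24.
As a real-property tax lien, A is senior to every other lien.
Remaining liens by effective date: C (2020-02-27), E (2020-11-11), G (2021-03-02), B (2021-04-19), F (2021-10-24), D (2022-02-11).
E is senior to F before the subordination, so the two trade places.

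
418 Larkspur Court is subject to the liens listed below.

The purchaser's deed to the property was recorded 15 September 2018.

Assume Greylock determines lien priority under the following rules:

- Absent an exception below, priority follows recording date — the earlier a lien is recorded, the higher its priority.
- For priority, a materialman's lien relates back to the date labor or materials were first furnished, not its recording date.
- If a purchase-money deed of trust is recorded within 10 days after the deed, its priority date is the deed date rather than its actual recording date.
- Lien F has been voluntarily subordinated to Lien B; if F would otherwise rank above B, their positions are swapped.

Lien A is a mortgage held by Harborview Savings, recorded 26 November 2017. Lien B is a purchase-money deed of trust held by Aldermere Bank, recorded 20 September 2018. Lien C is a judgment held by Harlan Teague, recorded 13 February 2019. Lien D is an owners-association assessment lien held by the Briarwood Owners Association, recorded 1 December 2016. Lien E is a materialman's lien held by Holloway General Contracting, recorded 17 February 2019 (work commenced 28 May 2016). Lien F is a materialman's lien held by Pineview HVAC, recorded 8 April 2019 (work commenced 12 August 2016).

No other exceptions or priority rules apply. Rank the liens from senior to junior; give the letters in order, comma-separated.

Effective dates: B relates back to the deed date 15 September 2018; E relates back to 28 May 2016 (work commenced); F is treated as recorded 12 August 2016, the work-commencement date.
Sorted by effective date: E (28 May 2016), F (12 August 2016), D (1 December 2016), A (26 November 2017), B (15 September 2018), C (13 February 2019).
F would otherwise be senior to B, so under the subordination agreement F and B exchange positions.

E, B, D, A, F, C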